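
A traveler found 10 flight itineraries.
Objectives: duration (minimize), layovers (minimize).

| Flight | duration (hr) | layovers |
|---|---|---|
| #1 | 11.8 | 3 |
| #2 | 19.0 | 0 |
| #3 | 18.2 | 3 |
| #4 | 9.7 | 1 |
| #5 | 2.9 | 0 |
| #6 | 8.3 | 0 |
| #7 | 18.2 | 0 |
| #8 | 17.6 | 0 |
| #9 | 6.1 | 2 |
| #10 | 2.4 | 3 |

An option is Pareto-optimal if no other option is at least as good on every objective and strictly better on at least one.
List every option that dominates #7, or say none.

#5, #6, #8

#5: duration 2.9≤18.2, layovers 0≤0 — dominates #7.
#6: duration 8.3≤18.2, layovers 0≤0 — dominates #7.
#8: duration 17.6≤18.2, layovers 0≤0 — dominates #7.
Others (#1, #2, #3, #4, #9, #10) are each worse than #7 on at least one objective.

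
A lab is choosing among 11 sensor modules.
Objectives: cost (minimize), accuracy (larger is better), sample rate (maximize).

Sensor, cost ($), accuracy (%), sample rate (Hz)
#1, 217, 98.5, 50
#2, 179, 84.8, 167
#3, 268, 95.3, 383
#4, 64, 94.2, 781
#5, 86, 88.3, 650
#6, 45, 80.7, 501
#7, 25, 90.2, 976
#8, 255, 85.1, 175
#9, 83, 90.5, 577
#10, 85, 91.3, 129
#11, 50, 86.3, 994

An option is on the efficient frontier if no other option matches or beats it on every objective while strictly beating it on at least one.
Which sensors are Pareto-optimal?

#1, #3, #4, #7, #11

#1: not dominated (best accuracy).
#2: dominated by #4 (cost 64≤179, accuracy 94.2≥84.8, sample rate 781≥167).
#3: not dominated.
#4: not dominated.
#5: dominated by #4 (cost 64≤86, accuracy 94.2≥88.3, sample rate 781≥650).
#6: dominated by #7 (cost 25≤45, accuracy 90.2≥80.7, sample rate 976≥501).
#7: not dominated (best cost).
#8: dominated by #4 (cost 64≤255, accuracy 94.2≥85.1, sample rate 781≥175).
#9: dominated by #4 (cost 64≤83, accuracy 94.2≥90.5, sample rate 781≥577).
#10: dominated by #4 (cost 64≤85, accuracy 94.2≥91.3, sample rate 781≥129).
#11: not dominated (best sample rate).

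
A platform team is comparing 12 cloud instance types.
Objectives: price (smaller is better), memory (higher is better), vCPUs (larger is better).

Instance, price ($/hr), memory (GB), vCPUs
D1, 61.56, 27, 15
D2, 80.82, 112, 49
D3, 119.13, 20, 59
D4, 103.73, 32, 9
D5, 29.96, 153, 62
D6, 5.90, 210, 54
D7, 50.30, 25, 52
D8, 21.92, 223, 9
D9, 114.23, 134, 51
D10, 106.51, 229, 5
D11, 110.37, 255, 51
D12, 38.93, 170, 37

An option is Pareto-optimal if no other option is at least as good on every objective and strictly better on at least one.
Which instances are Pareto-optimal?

D1: dominated by D5 (price 29.96≤61.56, memory 153≥27, vCPUs 62≥15).
D2: dominated by D5 (price 29.96≤80.82, memory 153≥112, vCPUs 62≥49).
D3: dominated by D5 (price 29.96≤119.13, memory 153≥20, vCPUs 62≥59).
D4: dominated by D2 (price 80.82≤103.73, memory 112≥32, vCPUs 49≥9).
D5: not dominated (best vCPUs).
D6: not dominated (best price).
D7: dominated by D5 (price 29.96≤50.30, memory 153≥25, vCPUs 62≥52).
D8: not dominated.
D9: dominated by D5 (price 29.96≤114.23, memory 153≥134, vCPUs 62≥51).
D10: not dominated.
D11: not dominated (best memory).
D12: dominated by D6 (price 5.90≤38.93, memory 210≥170, vCPUs 54≥37).

D5, D6, D8, D10, D11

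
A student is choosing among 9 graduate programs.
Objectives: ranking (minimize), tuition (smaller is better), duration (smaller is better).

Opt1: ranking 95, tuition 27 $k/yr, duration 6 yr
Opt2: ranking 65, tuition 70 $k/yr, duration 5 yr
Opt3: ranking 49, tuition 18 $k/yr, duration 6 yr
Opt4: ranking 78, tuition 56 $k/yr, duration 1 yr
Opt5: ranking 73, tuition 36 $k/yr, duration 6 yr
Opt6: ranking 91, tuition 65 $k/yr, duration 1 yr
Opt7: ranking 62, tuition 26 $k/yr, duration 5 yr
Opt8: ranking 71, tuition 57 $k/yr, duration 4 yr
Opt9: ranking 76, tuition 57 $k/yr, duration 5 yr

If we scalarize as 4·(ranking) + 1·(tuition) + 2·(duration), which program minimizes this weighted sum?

Opt1: 4·95 + 1·27 + 2·6 = 419
Opt2: 4·65 + 1·70 + 2·5 = 340
Opt3: 4·49 + 1·18 + 2·6 = 226
Opt4: 4·78 + 1·56 + 2·1 = 370
Opt5: 4·73 + 1·36 + 2·6 = 340
Opt6: 4·91 + 1·65 + 2·1 = 431
Opt7: 4·62 + 1·26 + 2·5 = 284
Opt8: 4·71 + 1·57 + 2·4 = 349
Opt9: 4·76 + 1·57 + 2·5 = 371
Lowest: Opt3 at 226.

Opt3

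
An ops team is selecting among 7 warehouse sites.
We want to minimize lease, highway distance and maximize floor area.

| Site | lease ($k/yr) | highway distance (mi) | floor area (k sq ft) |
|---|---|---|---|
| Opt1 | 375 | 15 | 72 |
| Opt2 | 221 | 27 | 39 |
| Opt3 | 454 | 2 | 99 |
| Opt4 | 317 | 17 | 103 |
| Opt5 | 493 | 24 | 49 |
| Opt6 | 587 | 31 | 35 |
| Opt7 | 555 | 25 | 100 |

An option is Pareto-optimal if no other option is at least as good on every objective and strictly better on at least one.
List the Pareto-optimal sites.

Opt1, Opt2, Opt3, Opt4

Opt1: not dominated.
Opt2: not dominated (best lease).
Opt3: not dominated (best highway distance).
Opt4: not dominated (best floor area).
Opt5: dominated by Opt1 (lease 375≤493, highway distance 15≤24, floor area 72≥49).
Opt6: dominated by Opt1 (lease 375≤587, highway distance 15≤31, floor area 72≥35).
Opt7: dominated by Opt4 (lease 317≤555, highway distance 17≤25, floor area 103≥100).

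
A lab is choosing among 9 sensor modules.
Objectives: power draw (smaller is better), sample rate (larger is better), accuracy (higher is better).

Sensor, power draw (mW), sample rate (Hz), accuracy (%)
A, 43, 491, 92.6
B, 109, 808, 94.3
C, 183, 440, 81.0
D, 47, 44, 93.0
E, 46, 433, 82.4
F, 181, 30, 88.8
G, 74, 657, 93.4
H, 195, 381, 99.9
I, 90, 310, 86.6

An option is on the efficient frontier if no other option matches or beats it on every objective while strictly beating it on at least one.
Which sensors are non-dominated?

A, B, D, G, H

A: not dominated (best power draw).
B: not dominated (best sample rate).
C: dominated by A (power draw 43≤183, sample rate 491≥440, accuracy 92.6≥81.0).
D: not dominated.
E: dominated by A (power draw 43≤46, sample rate 491≥433, accuracy 92.6≥82.4).
F: dominated by A (power draw 43≤181, sample rate 491≥30, accuracy 92.6≥88.8).
G: not dominated.
H: not dominated (best accuracy).
I: dominated by A (power draw 43≤90, sample rate 491≥310, accuracy 92.6≥86.6).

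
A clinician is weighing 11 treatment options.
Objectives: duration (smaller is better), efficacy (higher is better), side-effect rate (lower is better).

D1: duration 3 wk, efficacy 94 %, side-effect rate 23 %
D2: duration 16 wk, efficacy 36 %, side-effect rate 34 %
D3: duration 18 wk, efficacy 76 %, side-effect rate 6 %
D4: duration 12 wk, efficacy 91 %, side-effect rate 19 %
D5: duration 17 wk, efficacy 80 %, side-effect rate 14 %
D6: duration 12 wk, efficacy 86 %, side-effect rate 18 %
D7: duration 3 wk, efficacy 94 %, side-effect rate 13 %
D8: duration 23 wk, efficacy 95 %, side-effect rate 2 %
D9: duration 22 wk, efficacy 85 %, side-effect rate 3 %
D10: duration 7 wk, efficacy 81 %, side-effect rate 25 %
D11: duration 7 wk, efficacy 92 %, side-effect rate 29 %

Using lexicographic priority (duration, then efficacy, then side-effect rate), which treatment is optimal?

First minimize duration: best is 3, kept {D1, D7}.
Then maximize efficacy: best is 94, kept {D1, D7}.
Then minimize side-effect rate: best is 13, kept {D7}.

D7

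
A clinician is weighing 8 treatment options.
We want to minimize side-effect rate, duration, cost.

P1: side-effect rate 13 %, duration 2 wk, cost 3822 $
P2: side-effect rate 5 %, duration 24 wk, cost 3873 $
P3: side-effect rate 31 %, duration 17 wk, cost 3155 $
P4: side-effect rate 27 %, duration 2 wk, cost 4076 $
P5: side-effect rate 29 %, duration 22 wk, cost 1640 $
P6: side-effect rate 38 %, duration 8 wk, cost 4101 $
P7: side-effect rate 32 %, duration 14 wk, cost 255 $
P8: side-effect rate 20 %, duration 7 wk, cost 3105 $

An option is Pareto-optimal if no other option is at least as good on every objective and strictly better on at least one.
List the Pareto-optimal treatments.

P1, P2, P5, P7, P8

P1: not dominated.
P2: not dominated (best side-effect rate).
P3: dominated by P8 (side-effect rate 20≤31, duration 7≤17, cost 3105≤3155).
P4: dominated by P1 (side-effect rate 13≤27, duration 2≤2, cost 3822≤4076).
P5: not dominated.
P6: dominated by P1 (side-effect rate 13≤38, duration 2≤8, cost 3822≤4101).
P7: not dominated (best cost).
P8: not dominated.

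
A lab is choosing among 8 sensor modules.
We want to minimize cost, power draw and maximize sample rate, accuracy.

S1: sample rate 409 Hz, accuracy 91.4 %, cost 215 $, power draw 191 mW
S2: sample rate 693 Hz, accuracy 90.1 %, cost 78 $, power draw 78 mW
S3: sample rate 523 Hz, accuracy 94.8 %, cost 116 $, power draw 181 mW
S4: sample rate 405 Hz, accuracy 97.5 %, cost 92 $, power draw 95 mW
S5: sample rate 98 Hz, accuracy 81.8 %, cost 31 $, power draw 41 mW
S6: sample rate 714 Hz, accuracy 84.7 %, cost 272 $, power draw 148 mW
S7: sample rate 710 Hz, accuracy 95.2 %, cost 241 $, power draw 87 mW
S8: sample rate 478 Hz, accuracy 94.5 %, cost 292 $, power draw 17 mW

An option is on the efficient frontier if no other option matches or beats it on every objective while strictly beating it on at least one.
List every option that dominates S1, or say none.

S3

S3: sample rate 523≥409, accuracy 94.8≥91.4, cost 116≤215, power draw 181≤191 — dominates S1.
Others (S2, S4, S5, S6, S7, S8) are each worse than S1 on at least one objective.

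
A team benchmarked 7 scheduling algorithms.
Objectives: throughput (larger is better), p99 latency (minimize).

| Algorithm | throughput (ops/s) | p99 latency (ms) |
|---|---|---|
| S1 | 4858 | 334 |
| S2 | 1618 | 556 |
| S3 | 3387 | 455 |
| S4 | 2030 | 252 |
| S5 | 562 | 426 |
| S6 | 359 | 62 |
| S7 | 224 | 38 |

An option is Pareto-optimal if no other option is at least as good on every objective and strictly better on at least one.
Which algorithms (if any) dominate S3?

S1

S1: throughput 4858≥3387, p99 latency 334≤455 — dominates S3.
Others (S2, S4, S5, S6, S7) are each worse than S3 on at least one objective.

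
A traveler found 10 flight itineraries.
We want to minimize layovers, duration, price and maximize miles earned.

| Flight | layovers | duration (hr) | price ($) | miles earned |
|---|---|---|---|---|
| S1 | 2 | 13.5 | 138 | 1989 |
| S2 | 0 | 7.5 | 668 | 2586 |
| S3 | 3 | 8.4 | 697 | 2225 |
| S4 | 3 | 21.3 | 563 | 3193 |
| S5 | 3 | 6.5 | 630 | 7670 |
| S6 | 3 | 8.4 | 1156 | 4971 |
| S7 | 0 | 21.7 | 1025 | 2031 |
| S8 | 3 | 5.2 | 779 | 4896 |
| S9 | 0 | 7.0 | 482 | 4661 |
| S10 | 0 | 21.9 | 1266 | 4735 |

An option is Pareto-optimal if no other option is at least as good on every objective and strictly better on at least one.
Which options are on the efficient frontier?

S1, S5, S8, S9, S10

S1: not dominated (best price).
S2: dominated by S9 (layovers 0≤0, duration 7.0≤7.5, price 482≤668, miles earned 4661≥2586).
S3: dominated by S2 (layovers 0≤3, duration 7.5≤8.4, price 668≤697, miles earned 2586≥2225).
S4: dominated by S9 (layovers 0≤3, duration 7.0≤21.3, price 482≤563, miles earned 4661≥3193).
S5: not dominated (best miles earned).
S6: dominated by S5 (layovers 3≤3, duration 6.5≤8.4, price 630≤1156, miles earned 7670≥4971).
S7: dominated by S2 (layovers 0≤0, duration 7.5≤21.7, price 668≤1025, miles earned 2586≥2031).
S8: not dominated (best duration).
S9: not dominated.
S10: not dominated.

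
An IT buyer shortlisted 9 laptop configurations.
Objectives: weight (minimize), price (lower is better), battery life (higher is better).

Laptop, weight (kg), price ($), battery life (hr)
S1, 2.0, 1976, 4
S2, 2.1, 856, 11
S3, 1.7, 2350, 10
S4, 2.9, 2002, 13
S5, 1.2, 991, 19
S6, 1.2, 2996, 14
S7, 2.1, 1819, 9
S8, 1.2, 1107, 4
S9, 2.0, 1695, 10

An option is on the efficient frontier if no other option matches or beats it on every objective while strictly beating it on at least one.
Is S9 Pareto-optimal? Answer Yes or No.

S5 vs S9: weight 1.2≤2.0, price 991≤1695, battery life 19≥10 — S5 is at least as good on every objective and strictly better on at least one, so S5 dominates S9.

No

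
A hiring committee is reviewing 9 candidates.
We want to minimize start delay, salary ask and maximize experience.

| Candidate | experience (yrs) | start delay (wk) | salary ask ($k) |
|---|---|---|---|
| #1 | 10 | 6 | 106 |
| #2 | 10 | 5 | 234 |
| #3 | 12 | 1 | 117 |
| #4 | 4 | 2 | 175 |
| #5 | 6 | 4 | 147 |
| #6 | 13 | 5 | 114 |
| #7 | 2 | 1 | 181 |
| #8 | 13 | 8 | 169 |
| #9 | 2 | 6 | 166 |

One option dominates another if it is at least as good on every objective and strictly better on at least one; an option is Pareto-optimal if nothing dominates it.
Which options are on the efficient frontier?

#1, #3, #6

#1: not dominated (best salary ask).
#2: dominated by #3 (experience 12≥10, start delay 1≤5, salary ask 117≤234).
#3: not dominated.
#4: dominated by #3 (experience 12≥4, start delay 1≤2, salary ask 117≤175).
#5: dominated by #3 (experience 12≥6, start delay 1≤4, salary ask 117≤147).
#6: not dominated.
#7: dominated by #3 (experience 12≥2, start delay 1≤1, salary ask 117≤181).
#8: dominated by #6 (experience 13≥13, start delay 5≤8, salary ask 114≤169).
#9: dominated by #1 (experience 10≥2, start delay 6≤6, salary ask 106≤166).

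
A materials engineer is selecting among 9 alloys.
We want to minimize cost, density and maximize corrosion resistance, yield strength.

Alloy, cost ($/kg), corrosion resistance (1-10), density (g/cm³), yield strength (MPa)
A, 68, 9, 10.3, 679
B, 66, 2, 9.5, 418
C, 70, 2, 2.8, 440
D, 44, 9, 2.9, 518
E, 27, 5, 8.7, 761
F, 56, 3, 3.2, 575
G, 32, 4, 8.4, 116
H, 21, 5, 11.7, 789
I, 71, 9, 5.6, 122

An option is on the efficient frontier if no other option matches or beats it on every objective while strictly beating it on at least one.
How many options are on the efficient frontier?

A: not dominated.
B: dominated by D (cost 44≤66, corrosion resistance 9≥2, density 2.9≤9.5, yield strength 518≥418).
C: not dominated (best density).
D: not dominated.
E: not dominated.
F: not dominated.
G: not dominated.
H: not dominated (best cost).
I: dominated by D (cost 44≤71, corrosion resistance 9≥9, density 2.9≤5.6, yield strength 518≥122).
Pareto-optimal: A, C, D, E, F, G, H → 7.

7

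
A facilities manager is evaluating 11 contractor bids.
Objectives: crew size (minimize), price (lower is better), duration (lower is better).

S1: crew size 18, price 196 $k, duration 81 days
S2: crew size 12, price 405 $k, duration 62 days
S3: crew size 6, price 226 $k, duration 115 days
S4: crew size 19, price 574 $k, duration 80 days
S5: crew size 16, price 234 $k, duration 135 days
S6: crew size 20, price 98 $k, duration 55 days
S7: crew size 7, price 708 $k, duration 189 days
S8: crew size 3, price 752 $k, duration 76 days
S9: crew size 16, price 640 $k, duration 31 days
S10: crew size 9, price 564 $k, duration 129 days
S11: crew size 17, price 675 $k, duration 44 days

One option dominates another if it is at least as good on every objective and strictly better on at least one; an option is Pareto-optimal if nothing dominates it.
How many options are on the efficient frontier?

6

S1: not dominated.
S2: not dominated.
S3: not dominated.
S4: dominated by S2 (crew size 12≤19, price 405≤574, duration 62≤80).
S5: dominated by S3 (crew size 6≤16, price 226≤234, duration 115≤135).
S6: not dominated (best price).
S7: dominated by S3 (crew size 6≤7, price 226≤708, duration 115≤189).
S8: not dominated (best crew size).
S9: not dominated (best duration).
S10: dominated by S3 (crew size 6≤9, price 226≤564, duration 115≤129).
S11: dominated by S9 (crew size 16≤17, price 640≤675, duration 31≤44).
Pareto-optimal: S1, S2, S3, S6, S8, S9 → 6.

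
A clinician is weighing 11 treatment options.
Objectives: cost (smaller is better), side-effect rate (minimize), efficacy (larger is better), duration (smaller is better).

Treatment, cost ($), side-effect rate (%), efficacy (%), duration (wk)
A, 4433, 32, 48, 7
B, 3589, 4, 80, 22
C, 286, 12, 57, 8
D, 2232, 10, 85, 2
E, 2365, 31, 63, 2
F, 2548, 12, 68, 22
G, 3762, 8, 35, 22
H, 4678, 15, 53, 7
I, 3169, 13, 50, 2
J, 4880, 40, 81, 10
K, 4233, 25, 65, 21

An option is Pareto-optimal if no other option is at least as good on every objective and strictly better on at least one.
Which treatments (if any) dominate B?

A: worse on cost (4433 vs 3589).
C: worse on side-effect rate (12 vs 4).
D: worse on side-effect rate (10 vs 4).
E: worse on side-effect rate (31 vs 4).
F: worse on side-effect rate (12 vs 4).
G: worse on cost (3762 vs 3589).
H: worse on cost (4678 vs 3589).
I: worse on side-effect rate (13 vs 4).
J: worse on cost (4880 vs 3589).
K: worse on cost (4233 vs 3589).
No option dominates B.

none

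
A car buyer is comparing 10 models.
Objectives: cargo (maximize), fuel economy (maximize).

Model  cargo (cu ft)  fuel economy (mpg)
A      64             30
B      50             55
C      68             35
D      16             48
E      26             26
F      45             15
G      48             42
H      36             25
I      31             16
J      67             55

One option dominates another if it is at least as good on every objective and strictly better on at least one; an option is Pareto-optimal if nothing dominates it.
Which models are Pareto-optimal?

C, J

A: dominated by C (cargo 68≥64, fuel economy 35≥30).
B: dominated by J (cargo 67≥50, fuel economy 55≥55).
C: not dominated (best cargo).
D: dominated by B (cargo 50≥16, fuel economy 55≥48).
E: dominated by A (cargo 64≥26, fuel economy 30≥26).
F: dominated by A (cargo 64≥45, fuel economy 30≥15).
G: dominated by B (cargo 50≥48, fuel economy 55≥42).
H: dominated by A (cargo 64≥36, fuel economy 30≥25).
I: dominated by A (cargo 64≥31, fuel economy 30≥16).
J: not dominated.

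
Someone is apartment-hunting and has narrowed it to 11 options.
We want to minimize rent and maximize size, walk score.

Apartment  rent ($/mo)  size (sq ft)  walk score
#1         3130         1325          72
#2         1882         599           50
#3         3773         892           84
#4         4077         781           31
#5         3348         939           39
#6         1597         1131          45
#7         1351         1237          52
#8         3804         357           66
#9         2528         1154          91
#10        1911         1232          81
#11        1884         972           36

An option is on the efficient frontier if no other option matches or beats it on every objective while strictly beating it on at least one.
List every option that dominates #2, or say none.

#7

#7: rent 1351≤1882, size 1237≥599, walk score 52≥50 — dominates #2.
Others (#1, #3, #4, #5, #6, #8, #9, #10, #11) are each worse than #2 on at least one objective.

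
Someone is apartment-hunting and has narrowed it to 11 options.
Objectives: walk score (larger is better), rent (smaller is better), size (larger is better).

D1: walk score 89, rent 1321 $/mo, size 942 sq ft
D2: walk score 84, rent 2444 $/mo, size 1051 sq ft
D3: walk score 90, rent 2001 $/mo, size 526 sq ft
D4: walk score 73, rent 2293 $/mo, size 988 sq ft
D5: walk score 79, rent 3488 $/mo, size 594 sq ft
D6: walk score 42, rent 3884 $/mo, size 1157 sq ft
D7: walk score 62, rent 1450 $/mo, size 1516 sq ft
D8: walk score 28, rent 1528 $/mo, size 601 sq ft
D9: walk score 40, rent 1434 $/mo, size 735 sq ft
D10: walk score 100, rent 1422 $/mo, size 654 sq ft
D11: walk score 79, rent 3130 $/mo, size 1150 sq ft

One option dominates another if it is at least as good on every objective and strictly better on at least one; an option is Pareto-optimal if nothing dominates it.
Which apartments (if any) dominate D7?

D1: worse on size (942 vs 1516).
D2: worse on rent (2444 vs 1450).
D3: worse on rent (2001 vs 1450).
D4: worse on rent (2293 vs 1450).
D5: worse on rent (3488 vs 1450).
D6: worse on walk score (42 vs 62).
D8: worse on walk score (28 vs 62).
D9: worse on walk score (40 vs 62).
D10: worse on size (654 vs 1516).
D11: worse on rent (3130 vs 1450).
No option dominates D7.

none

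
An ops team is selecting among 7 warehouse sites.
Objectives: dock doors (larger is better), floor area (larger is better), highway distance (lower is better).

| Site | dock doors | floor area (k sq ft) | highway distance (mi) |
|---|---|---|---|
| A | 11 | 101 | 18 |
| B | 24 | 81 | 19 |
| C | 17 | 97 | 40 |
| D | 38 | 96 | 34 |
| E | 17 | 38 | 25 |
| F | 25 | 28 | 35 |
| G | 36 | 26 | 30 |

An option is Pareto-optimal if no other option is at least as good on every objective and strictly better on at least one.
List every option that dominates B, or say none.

A: worse on dock doors (11 vs 24).
C: worse on dock doors (17 vs 24).
D: worse on highway distance (34 vs 19).
E: worse on dock doors (17 vs 24).
F: worse on floor area (28 vs 81).
G: worse on floor area (26 vs 81).
No option dominates B.

none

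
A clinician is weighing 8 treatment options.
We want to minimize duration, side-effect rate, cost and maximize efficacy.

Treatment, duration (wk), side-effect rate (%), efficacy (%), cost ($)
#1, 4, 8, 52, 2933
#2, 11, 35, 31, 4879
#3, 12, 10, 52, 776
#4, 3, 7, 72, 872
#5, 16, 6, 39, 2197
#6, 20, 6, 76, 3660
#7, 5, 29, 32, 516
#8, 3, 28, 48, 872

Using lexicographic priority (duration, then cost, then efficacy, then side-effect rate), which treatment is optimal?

First minimize duration: best is 3, kept {#4, #8}.
Then minimize cost: best is 872, kept {#4, #8}.
Then maximize efficacy: best is 72, kept {#4}.

#4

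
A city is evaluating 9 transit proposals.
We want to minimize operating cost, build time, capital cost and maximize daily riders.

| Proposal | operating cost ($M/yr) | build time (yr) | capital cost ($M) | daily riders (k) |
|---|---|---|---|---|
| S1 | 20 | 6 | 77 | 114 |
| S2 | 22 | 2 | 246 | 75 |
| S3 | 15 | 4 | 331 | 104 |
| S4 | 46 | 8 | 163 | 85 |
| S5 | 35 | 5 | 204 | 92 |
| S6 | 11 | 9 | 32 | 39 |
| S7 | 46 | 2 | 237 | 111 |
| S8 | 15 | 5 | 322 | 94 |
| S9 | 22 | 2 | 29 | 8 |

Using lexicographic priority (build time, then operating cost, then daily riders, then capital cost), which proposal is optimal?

S2

First minimize build time: best is 2, kept {S2, S7, S9}.
Then minimize operating cost: best is 22, kept {S2, S9}.
Then maximize daily riders: best is 75, kept {S2}.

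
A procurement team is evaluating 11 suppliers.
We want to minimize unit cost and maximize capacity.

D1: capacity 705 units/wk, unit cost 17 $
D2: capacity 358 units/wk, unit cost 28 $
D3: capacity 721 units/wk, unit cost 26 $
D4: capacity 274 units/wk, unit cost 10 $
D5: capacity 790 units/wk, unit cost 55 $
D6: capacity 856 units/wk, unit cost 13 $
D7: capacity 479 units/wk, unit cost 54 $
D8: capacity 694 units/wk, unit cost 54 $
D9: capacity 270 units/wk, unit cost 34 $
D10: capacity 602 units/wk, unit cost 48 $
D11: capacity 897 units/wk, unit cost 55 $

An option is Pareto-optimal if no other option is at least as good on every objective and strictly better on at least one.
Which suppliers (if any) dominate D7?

D1, D3, D6, D8, D10

D1: capacity 705≥479, unit cost 17≤54 — dominates D7.
D3: capacity 721≥479, unit cost 26≤54 — dominates D7.
D6: capacity 856≥479, unit cost 13≤54 — dominates D7.
D8: capacity 694≥479, unit cost 54≤54 — dominates D7.
D10: capacity 602≥479, unit cost 48≤54 — dominates D7.
Others (D2, D4, D5, D9, D11) are each worse than D7 on at least one objective.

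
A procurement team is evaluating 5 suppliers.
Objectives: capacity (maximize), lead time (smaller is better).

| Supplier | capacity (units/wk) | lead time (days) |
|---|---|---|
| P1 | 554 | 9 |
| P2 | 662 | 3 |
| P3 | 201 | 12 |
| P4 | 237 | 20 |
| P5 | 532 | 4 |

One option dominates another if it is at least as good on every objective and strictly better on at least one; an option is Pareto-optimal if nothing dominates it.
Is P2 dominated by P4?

P4 vs P2: P4 is worse on capacity (237 vs 662), so it does not dominate P2.

No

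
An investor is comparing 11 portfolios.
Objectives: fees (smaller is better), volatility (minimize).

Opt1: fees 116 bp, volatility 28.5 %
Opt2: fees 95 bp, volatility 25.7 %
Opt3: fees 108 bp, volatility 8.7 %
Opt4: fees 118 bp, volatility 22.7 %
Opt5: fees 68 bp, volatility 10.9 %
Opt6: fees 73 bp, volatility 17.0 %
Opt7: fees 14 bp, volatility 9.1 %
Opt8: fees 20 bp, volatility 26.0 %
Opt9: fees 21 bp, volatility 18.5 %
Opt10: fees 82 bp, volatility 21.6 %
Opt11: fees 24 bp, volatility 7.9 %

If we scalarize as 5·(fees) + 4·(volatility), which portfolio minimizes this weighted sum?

Opt7

Opt1: 5·116 + 4·28.5 = 694.0
Opt2: 5·95 + 4·25.7 = 577.8
Opt3: 5·108 + 4·8.7 = 574.8
Opt4: 5·118 + 4·22.7 = 680.8
Opt5: 5·68 + 4·10.9 = 383.6
Opt6: 5·73 + 4·17.0 = 433.0
Opt7: 5·14 + 4·9.1 = 106.4
Opt8: 5·20 + 4·26.0 = 204.0
Opt9: 5·21 + 4·18.5 = 179.0
Opt10: 5·82 + 4·21.6 = 496.4
Opt11: 5·24 + 4·7.9 = 151.6
Lowest: Opt7 at 106.4.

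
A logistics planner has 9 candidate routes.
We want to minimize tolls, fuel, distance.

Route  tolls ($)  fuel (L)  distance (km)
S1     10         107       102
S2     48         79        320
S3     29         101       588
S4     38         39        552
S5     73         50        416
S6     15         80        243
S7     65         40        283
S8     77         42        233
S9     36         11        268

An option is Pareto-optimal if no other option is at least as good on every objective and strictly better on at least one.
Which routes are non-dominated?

S1, S6, S8, S9

S1: not dominated (best tolls).
S2: dominated by S9 (tolls 36≤48, fuel 11≤79, distance 268≤320).
S3: dominated by S6 (tolls 15≤29, fuel 80≤101, distance 243≤588).
S4: dominated by S9 (tolls 36≤38, fuel 11≤39, distance 268≤552).
S5: dominated by S7 (tolls 65≤73, fuel 40≤50, distance 283≤416).
S6: not dominated.
S7: dominated by S9 (tolls 36≤65, fuel 11≤40, distance 268≤283).
S8: not dominated.
S9: not dominated (best fuel).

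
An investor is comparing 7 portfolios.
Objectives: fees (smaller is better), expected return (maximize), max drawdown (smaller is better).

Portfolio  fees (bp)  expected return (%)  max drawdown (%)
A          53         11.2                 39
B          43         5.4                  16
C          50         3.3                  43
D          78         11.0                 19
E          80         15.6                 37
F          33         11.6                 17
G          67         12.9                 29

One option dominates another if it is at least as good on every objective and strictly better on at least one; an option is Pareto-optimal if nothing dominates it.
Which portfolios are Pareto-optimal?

B, E, F, G

A: dominated by F (fees 33≤53, expected return 11.6≥11.2, max drawdown 17≤39).
B: not dominated (best max drawdown).
C: dominated by B (fees 43≤50, expected return 5.4≥3.3, max drawdown 16≤43).
D: dominated by F (fees 33≤78, expected return 11.6≥11.0, max drawdown 17≤19).
E: not dominated (best expected return).
F: not dominated (best fees).
G: not dominated.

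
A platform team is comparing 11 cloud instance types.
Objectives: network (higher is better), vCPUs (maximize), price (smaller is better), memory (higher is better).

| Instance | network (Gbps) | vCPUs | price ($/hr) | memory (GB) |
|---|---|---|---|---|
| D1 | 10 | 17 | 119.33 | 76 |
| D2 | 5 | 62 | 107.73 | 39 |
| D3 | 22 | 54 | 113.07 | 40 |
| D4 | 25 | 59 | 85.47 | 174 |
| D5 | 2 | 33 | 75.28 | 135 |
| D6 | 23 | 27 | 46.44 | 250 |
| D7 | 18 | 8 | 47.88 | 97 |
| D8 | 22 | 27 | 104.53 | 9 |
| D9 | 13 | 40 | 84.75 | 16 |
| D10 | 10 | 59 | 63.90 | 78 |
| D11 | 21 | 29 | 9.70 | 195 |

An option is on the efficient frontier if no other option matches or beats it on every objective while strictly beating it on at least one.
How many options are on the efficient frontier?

D1: dominated by D4 (network 25≥10, vCPUs 59≥17, price 85.47≤119.33, memory 174≥76).
D2: not dominated (best vCPUs).
D3: dominated by D4 (network 25≥22, vCPUs 59≥54, price 85.47≤113.07, memory 174≥40).
D4: not dominated (best network).
D5: not dominated.
D6: not dominated (best memory).
D7: dominated by D6 (network 23≥18, vCPUs 27≥8, price 46.44≤47.88, memory 250≥97).
D8: dominated by D4 (network 25≥22, vCPUs 59≥27, price 85.47≤104.53, memory 174≥9).
D9: not dominated.
D10: not dominated.
D11: not dominated (best price).
Pareto-optimal: D2, D4, D5, D6, D9, D10, D11 → 7.

7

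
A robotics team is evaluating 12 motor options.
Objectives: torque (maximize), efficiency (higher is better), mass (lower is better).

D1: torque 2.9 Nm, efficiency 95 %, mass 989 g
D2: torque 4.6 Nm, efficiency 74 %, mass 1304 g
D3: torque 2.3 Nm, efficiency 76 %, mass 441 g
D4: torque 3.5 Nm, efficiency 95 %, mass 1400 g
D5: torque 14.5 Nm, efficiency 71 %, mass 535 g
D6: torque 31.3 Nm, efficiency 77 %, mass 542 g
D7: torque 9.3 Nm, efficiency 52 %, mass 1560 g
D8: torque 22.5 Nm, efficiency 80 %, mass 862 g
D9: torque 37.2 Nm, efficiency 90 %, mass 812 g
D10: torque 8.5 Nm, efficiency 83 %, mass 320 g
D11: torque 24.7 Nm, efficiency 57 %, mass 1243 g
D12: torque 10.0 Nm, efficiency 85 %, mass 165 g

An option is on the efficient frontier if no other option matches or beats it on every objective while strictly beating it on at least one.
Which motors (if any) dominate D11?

D6, D9

D6: torque 31.3≥24.7, efficiency 77≥57, mass 542≤1243 — dominates D11.
D9: torque 37.2≥24.7, efficiency 90≥57, mass 812≤1243 — dominates D11.
Others (D1, D2, D3, D4, D5, D7, D8, D10, D12) are each worse than D11 on at least one objective.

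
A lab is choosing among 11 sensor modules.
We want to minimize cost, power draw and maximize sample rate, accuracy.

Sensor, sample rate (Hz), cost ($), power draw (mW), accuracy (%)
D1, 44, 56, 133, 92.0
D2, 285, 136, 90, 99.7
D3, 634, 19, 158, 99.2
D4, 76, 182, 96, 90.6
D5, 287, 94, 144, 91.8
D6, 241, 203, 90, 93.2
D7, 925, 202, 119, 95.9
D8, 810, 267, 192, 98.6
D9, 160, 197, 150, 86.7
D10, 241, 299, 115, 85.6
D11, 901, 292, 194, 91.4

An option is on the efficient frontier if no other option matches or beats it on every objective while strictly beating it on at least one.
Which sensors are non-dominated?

D1: not dominated.
D2: not dominated (best accuracy).
D3: not dominated (best cost).
D4: dominated by D2 (sample rate 285≥76, cost 136≤182, power draw 90≤96, accuracy 99.7≥90.6).
D5: not dominated.
D6: dominated by D2 (sample rate 285≥241, cost 136≤203, power draw 90≤90, accuracy 99.7≥93.2).
D7: not dominated (best sample rate).
D8: not dominated.
D9: dominated by D2 (sample rate 285≥160, cost 136≤197, power draw 90≤150, accuracy 99.7≥86.7).
D10: dominated by D2 (sample rate 285≥241, cost 136≤299, power draw 90≤115, accuracy 99.7≥85.6).
D11: dominated by D7 (sample rate 925≥901, cost 202≤292, power draw 119≤194, accuracy 95.9≥91.4).

D1, D2, D3, D5, D7, D8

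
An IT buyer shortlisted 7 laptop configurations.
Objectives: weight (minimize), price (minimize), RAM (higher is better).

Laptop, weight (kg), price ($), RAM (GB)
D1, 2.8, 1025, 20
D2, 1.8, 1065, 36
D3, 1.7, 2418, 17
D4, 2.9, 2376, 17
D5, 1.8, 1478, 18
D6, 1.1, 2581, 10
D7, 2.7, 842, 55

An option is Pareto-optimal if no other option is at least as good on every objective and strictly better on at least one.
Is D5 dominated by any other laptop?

Yes

D2 vs D5: weight 1.8≤1.8, price 1065≤1478, RAM 36≥18 — D2 is at least as good on every objective and strictly better on at least one, so D2 dominates D5.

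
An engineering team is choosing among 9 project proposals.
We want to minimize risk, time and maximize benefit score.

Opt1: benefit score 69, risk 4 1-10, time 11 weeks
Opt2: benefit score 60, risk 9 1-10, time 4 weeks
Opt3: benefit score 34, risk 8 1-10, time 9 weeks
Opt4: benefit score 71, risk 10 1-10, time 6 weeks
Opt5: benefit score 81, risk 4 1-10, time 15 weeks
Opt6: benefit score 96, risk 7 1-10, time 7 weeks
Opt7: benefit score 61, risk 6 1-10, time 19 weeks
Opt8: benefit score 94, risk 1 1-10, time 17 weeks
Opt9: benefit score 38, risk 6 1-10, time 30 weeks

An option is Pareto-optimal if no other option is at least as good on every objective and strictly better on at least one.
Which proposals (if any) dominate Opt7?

Opt1, Opt5, Opt8

Opt1: benefit score 69≥61, risk 4≤6, time 11≤19 — dominates Opt7.
Opt5: benefit score 81≥61, risk 4≤6, time 15≤19 — dominates Opt7.
Opt8: benefit score 94≥61, risk 1≤6, time 17≤19 — dominates Opt7.
Others (Opt2, Opt3, Opt4, Opt6, Opt9) are each worse than Opt7 on at least one objective.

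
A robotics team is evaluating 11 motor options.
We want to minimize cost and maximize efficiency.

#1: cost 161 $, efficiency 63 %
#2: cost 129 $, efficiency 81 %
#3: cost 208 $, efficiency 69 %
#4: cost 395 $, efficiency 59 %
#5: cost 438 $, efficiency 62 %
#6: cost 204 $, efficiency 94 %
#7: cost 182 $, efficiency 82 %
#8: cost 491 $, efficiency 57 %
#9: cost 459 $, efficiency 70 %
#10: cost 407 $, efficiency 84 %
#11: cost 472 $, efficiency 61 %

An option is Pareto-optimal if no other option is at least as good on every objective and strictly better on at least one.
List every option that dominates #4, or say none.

#1, #2, #3, #6, #7

#1: cost 161≤395, efficiency 63≥59 — dominates #4.
#2: cost 129≤395, efficiency 81≥59 — dominates #4.
#3: cost 208≤395, efficiency 69≥59 — dominates #4.
#6: cost 204≤395, efficiency 94≥59 — dominates #4.
#7: cost 182≤395, efficiency 82≥59 — dominates #4.
Others (#5, #8, #9, #10, #11) are each worse than #4 on at least one objective.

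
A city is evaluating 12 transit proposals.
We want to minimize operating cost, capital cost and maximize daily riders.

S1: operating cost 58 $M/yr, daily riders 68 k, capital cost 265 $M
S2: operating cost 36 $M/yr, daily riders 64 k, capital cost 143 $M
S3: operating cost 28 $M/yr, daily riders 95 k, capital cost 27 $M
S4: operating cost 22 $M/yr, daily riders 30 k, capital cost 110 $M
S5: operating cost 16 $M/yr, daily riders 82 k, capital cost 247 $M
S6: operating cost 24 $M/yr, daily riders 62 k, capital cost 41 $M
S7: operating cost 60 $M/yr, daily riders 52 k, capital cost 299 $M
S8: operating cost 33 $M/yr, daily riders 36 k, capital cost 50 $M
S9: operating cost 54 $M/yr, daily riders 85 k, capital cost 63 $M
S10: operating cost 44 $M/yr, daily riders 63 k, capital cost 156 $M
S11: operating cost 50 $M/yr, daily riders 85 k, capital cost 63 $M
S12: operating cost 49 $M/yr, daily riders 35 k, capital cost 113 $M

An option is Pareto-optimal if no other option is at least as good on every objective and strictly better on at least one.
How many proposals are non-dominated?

4

S1: dominated by S3 (operating cost 28≤58, daily riders 95≥68, capital cost 27≤265).
S2: dominated by S3 (operating cost 28≤36, daily riders 95≥64, capital cost 27≤143).
S3: not dominated (best daily riders).
S4: not dominated.
S5: not dominated (best operating cost).
S6: not dominated.
S7: dominated by S1 (operating cost 58≤60, daily riders 68≥52, capital cost 265≤299).
S8: dominated by S3 (operating cost 28≤33, daily riders 95≥36, capital cost 27≤50).
S9: dominated by S3 (operating cost 28≤54, daily riders 95≥85, capital cost 27≤63).
S10: dominated by S2 (operating cost 36≤44, daily riders 64≥63, capital cost 143≤156).
S11: dominated by S3 (operating cost 28≤50, daily riders 95≥85, capital cost 27≤63).
S12: dominated by S3 (operating cost 28≤49, daily riders 95≥35, capital cost 27≤113).
Pareto-optimal: S3, S4, S5, S6 → 4.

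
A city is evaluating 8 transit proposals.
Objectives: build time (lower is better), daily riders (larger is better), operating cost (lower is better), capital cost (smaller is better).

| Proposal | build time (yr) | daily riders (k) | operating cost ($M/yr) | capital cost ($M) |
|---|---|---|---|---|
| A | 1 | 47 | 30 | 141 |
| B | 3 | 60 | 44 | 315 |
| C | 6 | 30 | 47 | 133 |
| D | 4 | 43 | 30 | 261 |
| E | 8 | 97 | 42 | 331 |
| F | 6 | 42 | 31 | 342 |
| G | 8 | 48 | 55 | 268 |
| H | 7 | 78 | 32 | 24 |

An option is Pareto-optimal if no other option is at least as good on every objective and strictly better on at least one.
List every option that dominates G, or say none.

H

H: build time 7≤8, daily riders 78≥48, operating cost 32≤55, capital cost 24≤268 — dominates G.
Others (A, B, C, D, E, F) are each worse than G on at least one objective.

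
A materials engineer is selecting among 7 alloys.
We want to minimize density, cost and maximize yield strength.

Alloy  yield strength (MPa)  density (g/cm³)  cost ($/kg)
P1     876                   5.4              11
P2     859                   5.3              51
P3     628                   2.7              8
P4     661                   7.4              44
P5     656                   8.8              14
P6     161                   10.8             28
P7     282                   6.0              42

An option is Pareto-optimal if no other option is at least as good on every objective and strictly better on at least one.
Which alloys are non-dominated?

P1, P2, P3

P1: not dominated (best yield strength).
P2: not dominated.
P3: not dominated (best density).
P4: dominated by P1 (yield strength 876≥661, density 5.4≤7.4, cost 11≤44).
P5: dominated by P1 (yield strength 876≥656, density 5.4≤8.8, cost 11≤14).
P6: dominated by P1 (yield strength 876≥161, density 5.4≤10.8, cost 11≤28).
P7: dominated by P1 (yield strength 876≥282, density 5.4≤6.0, cost 11≤42).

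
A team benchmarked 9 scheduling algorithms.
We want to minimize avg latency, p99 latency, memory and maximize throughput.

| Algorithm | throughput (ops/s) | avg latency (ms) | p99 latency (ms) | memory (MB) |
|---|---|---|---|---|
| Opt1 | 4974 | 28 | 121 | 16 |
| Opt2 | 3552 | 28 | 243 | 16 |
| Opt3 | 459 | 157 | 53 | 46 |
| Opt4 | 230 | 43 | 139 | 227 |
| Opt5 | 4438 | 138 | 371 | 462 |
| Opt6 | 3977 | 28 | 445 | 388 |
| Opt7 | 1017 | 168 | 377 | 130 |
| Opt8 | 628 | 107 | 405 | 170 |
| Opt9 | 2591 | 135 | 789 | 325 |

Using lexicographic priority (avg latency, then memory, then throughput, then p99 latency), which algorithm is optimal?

First minimize avg latency: best is 28, kept {Opt1, Opt2, Opt6}.
Then minimize memory: best is 16, kept {Opt1, Opt2}.
Then maximize throughput: best is 4974, kept {Opt1}.

Opt1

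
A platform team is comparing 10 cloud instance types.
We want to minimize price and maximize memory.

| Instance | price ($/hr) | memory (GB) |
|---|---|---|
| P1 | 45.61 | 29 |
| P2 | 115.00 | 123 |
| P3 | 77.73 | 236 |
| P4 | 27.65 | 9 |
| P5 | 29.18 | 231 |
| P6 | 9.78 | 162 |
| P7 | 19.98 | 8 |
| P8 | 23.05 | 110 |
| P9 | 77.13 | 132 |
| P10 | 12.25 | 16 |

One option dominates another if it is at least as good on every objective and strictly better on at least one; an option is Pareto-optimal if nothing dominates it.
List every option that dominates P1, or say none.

P5, P6, P8

P5: price 29.18≤45.61, memory 231≥29 — dominates P1.
P6: price 9.78≤45.61, memory 162≥29 — dominates P1.
P8: price 23.05≤45.61, memory 110≥29 — dominates P1.
Others (P2, P3, P4, P7, P9, P10) are each worse than P1 on at least one objective.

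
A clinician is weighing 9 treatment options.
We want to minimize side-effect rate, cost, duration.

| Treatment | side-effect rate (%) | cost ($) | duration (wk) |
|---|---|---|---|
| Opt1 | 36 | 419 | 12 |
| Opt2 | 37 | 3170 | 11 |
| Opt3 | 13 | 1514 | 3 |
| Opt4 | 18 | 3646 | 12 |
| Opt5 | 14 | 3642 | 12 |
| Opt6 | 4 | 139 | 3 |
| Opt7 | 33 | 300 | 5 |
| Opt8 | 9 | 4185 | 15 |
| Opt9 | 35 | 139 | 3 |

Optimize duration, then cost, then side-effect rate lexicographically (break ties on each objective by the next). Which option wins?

Opt6

First minimize duration: best is 3, kept {Opt3, Opt6, Opt9}.
Then minimize cost: best is 139, kept {Opt6, Opt9}.
Then minimize side-effect rate: best is 4, kept {Opt6}.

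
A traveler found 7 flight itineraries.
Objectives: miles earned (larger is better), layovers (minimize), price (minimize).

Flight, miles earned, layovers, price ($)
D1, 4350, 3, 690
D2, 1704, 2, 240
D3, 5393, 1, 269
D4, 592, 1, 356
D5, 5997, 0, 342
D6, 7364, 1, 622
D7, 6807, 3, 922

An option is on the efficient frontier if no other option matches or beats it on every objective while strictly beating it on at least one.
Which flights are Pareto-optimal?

D1: dominated by D3 (miles earned 5393≥4350, layovers 1≤3, price 269≤690).
D2: not dominated (best price).
D3: not dominated.
D4: dominated by D3 (miles earned 5393≥592, layovers 1≤1, price 269≤356).
D5: not dominated (best layovers).
D6: not dominated (best miles earned).
D7: dominated by D6 (miles earned 7364≥6807, layovers 1≤3, price 622≤922).

D2, D3, D5, D6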